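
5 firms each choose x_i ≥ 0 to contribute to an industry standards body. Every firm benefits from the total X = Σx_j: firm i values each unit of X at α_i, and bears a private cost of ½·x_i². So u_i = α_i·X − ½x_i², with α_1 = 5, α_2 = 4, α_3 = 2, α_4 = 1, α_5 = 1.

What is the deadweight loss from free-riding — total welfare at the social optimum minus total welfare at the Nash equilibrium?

277

Firm i's FOC: ∂u_i/∂x_i = α_i − x_i = 0, so x_i* = α_i.
NE contributions = (5, 4, 2, 1, 1); X = 13.
W^NE = (Σα)·X − ½Σα_i² = 13² − ½·47 = 145.5.
Planner sets x_i = Σα_j = 13 for every i, so X^SO = 5·13 = 65.
W^SO = (Σα)·X^SO − ½·5·(Σα)² = (5/2)·13² = 422.5.
Deadweight loss = W^SO − W^NE = 277.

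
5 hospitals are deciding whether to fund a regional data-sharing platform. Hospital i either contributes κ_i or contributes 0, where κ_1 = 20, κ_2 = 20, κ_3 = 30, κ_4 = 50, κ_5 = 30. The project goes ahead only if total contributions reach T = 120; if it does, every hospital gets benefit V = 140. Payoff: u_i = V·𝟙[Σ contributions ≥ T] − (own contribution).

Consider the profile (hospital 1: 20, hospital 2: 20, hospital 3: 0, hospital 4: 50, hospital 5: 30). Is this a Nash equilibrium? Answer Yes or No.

Total = 120 ≥ 120: provided.
Hospital 1 (pledges 20, payoff 120): dropping to 0 → total 100, payoff 0. No gain.
Hospital 2 (pledges 20, payoff 120): dropping to 0 → total 100, payoff 0. No gain.
Hospital 3 (pledges 0, payoff 140): pledging 30 → total 150, payoff 110. No gain.
Hospital 4 (pledges 50, payoff 90): dropping to 0 → total 70, payoff 0. No gain.
Hospital 5 (pledges 30, payoff 110): dropping to 0 → total 90, payoff 0. No gain.

Yes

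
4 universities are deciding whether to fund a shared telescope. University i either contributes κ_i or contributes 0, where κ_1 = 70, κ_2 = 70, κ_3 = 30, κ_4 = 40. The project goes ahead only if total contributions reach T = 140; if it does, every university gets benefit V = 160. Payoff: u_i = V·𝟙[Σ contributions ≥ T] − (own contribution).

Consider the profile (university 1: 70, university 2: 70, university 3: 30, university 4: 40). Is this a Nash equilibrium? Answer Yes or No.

No

Total = 210 ≥ 140: provided.
University 1 (pledges 70, payoff 90): dropping to 0 → total 140, payoff 160. Profitable deviation.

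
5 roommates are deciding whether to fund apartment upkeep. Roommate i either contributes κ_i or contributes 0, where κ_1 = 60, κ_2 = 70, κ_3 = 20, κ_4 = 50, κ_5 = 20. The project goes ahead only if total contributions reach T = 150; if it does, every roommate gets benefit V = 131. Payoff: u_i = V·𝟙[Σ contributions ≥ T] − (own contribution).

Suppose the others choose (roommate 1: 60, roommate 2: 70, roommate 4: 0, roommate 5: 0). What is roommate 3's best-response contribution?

Others' total = 130. Contributing 20 brings total to 150 ≥ 150: gain V − κ_3 = 111.
Best response: 20.

20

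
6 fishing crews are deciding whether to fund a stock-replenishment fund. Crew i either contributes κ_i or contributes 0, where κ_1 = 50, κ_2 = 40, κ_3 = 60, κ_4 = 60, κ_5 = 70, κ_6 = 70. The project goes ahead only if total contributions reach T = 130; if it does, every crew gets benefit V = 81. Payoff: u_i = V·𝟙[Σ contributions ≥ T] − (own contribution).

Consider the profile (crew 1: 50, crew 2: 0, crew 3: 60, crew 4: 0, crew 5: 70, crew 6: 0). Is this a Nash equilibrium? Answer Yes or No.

No

Total = 180 ≥ 130: provided.
Crew 1 (pledges 50, payoff 31): dropping to 0 → total 130, payoff 81. Profitable deviation.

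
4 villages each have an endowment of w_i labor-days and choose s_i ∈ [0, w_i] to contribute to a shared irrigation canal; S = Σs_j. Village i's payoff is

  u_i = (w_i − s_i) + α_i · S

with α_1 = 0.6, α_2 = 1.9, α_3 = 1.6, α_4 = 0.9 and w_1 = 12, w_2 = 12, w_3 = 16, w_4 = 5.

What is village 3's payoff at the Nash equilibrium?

∂u_i/∂s_i = α_i − 1, so village i contributes w_i if α_i > 1, else 0.
α_i > 1 for i ∈ {2, 3}; NE contributions (0, 12, 16, 0), S = 28.
u_3 = (16 − 16) + 1.6·28 = 44.8.

44.8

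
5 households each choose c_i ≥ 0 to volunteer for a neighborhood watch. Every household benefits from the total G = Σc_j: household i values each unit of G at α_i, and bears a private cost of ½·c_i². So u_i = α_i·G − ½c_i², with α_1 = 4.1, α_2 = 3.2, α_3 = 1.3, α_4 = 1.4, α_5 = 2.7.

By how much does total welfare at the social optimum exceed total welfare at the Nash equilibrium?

260.93

Household i's FOC: ∂u_i/∂c_i = α_i − c_i = 0, so c_i* = α_i.
NE contributions = (4.1, 3.2, 1.3, 1.4, 2.7); G = 12.7.
W^NE = (Σα)·G − ½Σα_i² = 12.7² − ½·37.99 = 142.295.
Planner sets c_i = Σα_j = 12.7 for every i, so G^SO = 5·12.7 = 63.5.
W^SO = (Σα)·G^SO − ½·5·(Σα)² = (5/2)·12.7² = 403.225.
Deadweight loss = W^SO − W^NE = 260.93.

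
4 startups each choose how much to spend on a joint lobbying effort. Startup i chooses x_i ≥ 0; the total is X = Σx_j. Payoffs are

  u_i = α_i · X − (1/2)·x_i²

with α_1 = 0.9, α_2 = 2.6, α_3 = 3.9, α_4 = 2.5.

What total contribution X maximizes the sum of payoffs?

39.6

Planner FOC: ∂(Σu_j)/∂x_i = (Σα_j) − x_i = 0, so x_i^SO = Σα_j = 9.9 for every i; X^SO = 39.6.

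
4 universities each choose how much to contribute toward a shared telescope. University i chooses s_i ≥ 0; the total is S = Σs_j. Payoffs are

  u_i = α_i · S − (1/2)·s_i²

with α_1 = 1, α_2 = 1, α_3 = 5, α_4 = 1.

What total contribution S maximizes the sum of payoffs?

32

Planner FOC: ∂(Σu_j)/∂s_i = (Σα_j) − s_i = 0, so s_i^SO = Σα_j = 8 for every i; S^SO = 32.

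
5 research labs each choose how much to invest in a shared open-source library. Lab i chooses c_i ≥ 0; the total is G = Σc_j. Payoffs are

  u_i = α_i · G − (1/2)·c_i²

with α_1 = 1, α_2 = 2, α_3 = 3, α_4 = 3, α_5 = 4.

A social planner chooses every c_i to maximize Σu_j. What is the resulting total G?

65

Planner FOC: ∂(Σu_j)/∂c_i = (Σα_j) − c_i = 0, so c_i^SO = Σα_j = 13 for every i; G^SO = 65.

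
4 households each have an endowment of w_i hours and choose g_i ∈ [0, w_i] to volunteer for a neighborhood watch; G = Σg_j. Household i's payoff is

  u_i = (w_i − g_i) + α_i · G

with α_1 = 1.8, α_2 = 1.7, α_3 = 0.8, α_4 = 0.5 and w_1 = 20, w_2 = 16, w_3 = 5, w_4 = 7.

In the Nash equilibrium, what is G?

∂u_i/∂g_i = α_i − 1, so household i contributes w_i if α_i > 1, else 0.
α_i > 1 for i ∈ {1, 2}; NE contributions (20, 16, 0, 0), G = 36.

36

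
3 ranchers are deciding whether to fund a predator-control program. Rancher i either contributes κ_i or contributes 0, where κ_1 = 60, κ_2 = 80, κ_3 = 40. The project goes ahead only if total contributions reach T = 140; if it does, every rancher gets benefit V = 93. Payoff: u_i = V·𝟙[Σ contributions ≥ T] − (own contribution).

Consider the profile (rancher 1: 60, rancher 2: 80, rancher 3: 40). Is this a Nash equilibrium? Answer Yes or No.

Total = 180 ≥ 140: provided.
Rancher 1 (pledges 60, payoff 33): dropping to 0 → total 120, payoff 0. No gain.
Rancher 2 (pledges 80, payoff 13): dropping to 0 → total 100, payoff 0. No gain.
Rancher 3 (pledges 40, payoff 53): dropping to 0 → total 140, payoff 93. Profitable deviation.

No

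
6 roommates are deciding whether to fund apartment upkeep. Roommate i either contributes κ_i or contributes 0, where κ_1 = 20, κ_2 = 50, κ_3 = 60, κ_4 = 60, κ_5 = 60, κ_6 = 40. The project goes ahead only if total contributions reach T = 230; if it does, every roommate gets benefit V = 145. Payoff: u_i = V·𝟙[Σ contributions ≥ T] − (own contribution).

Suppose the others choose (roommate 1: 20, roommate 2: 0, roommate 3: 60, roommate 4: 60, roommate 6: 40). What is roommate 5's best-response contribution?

60

Others' total = 180. Contributing 60 brings total to 240 ≥ 230: gain V − κ_5 = 85.
Best response: 60.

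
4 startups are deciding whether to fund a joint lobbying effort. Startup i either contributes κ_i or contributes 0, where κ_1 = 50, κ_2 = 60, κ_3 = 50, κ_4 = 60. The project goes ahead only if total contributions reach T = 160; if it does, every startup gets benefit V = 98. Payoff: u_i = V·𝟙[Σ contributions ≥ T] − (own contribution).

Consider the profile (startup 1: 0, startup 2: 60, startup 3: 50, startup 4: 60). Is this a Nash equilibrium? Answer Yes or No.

Yes

Total = 170 ≥ 160: provided.
Startup 1 (pledges 0, payoff 98): pledging 50 → total 220, payoff 48. No gain.
Startup 2 (pledges 60, payoff 38): dropping to 0 → total 110, payoff 0. No gain.
Startup 3 (pledges 50, payoff 48): dropping to 0 → total 120, payoff 0. No gain.
Startup 4 (pledges 60, payoff 38): dropping to 0 → total 110, payoff 0. No gain.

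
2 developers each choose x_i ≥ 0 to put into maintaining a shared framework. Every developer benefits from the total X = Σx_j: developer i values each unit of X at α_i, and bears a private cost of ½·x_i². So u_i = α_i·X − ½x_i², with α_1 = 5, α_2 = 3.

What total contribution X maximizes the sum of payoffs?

16

Planner FOC: ∂(Σu_j)/∂x_i = (Σα_j) − x_i = 0, so x_i^SO = Σα_j = 8 for every i; X^SO = 16.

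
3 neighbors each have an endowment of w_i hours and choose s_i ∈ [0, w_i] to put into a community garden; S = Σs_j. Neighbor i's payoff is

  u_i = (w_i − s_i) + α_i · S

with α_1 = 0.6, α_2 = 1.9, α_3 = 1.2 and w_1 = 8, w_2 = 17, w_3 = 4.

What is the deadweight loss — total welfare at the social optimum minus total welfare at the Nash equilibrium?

21.6

∂u_i/∂s_i = α_i − 1, so neighbor i contributes w_i if α_i > 1, else 0.
α_i > 1 for i ∈ {2, 3}; NE contributions (0, 17, 4), S = 21.
W^NE = Σw_i − S^NE + (Σα_i)·S^NE = 29 + 2.7·21 = 85.7.
Planner: ∂(Σu_j)/∂s_i = Σα_j − 1 = 2.7 > 0, so everyone contributes w_i; S^SO = 29, W^SO = 29 + 2.7·29 = 107.3.
Deadweight loss = 21.6.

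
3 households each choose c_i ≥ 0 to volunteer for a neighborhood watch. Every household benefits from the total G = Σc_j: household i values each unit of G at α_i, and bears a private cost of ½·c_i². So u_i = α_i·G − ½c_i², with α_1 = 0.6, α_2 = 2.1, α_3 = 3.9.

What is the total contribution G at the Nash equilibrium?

6.6

Household i's FOC: ∂u_i/∂c_i = α_i − c_i = 0, so c_i* = α_i.
NE contributions = (0.6, 2.1, 3.9); G = 6.6.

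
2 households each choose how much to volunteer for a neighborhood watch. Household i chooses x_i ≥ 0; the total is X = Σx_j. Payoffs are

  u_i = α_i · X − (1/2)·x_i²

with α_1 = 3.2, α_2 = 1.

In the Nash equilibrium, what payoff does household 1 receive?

8.32

Household i's FOC: ∂u_i/∂x_i = α_i − x_i = 0, so x_i* = α_i.
NE contributions = (3.2, 1); X = 4.2.
u_1 = α_1·X − ½·(x_1)² = 3.2·4.2 − ½·3.2² = 8.32.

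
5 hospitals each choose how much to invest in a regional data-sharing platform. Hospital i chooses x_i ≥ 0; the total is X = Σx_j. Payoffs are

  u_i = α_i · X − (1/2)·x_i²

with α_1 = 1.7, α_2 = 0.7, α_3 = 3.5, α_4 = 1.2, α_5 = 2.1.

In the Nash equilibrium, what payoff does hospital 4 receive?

10.32

Hospital i's FOC: ∂u_i/∂x_i = α_i − x_i = 0, so x_i* = α_i.
NE contributions = (1.7, 0.7, 3.5, 1.2, 2.1); X = 9.2.
u_4 = α_4·X − ½·(x_4)² = 1.2·9.2 − ½·1.2² = 10.32.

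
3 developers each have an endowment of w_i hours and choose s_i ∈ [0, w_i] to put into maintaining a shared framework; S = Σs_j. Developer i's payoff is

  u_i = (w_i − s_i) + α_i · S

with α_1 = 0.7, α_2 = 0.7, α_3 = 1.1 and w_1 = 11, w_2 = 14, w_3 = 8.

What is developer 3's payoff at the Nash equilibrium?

8.8

∂u_i/∂s_i = α_i − 1, so developer i contributes w_i if α_i > 1, else 0.
α_i > 1 for i ∈ {3}; NE contributions (0, 0, 8), S = 8.
u_3 = (8 − 8) + 1.1·8 = 8.8.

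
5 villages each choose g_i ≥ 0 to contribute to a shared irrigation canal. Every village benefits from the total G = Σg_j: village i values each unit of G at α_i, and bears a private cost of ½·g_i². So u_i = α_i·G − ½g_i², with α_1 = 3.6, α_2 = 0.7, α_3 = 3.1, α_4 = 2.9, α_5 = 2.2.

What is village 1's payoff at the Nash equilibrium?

38.52

Village i's FOC: ∂u_i/∂g_i = α_i − g_i = 0, so g_i* = α_i.
NE contributions = (3.6, 0.7, 3.1, 2.9, 2.2); G = 12.5.
u_1 = α_1·G − ½·(g_1)² = 3.6·12.5 − ½·3.6² = 38.52.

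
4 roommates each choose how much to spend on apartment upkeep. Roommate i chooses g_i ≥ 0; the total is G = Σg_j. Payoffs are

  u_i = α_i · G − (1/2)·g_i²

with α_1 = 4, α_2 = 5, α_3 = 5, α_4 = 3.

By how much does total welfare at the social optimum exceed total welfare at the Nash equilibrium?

326.5

Roommate i's FOC: ∂u_i/∂g_i = α_i − g_i = 0, so g_i* = α_i.
NE contributions = (4, 5, 5, 3); G = 17.
W^NE = (Σα)·G − ½Σα_i² = 17² − ½·75 = 251.5.
Planner sets g_i = Σα_j = 17 for every i, so G^SO = 4·17 = 68.
W^SO = (Σα)·G^SO − ½·4·(Σα)² = (4/2)·17² = 578.
Deadweight loss = W^SO − W^NE = 326.5.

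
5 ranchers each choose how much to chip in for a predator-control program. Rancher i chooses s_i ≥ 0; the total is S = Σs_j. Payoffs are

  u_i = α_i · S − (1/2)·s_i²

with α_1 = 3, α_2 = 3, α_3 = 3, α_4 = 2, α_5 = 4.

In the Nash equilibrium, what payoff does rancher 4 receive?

Rancher i's FOC: ∂u_i/∂s_i = α_i − s_i = 0, so s_i* = α_i.
NE contributions = (3, 3, 3, 2, 4); S = 15.
u_4 = α_4·S − ½·(s_4)² = 2·15 − ½·2² = 28.

28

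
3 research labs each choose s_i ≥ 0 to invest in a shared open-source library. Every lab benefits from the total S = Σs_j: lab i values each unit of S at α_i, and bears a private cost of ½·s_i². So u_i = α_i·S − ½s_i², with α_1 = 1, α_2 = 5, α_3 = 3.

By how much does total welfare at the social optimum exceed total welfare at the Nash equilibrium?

Lab i's FOC: ∂u_i/∂s_i = α_i − s_i = 0, so s_i* = α_i.
NE contributions = (1, 5, 3); S = 9.
W^NE = (Σα)·S − ½Σα_i² = 9² − ½·35 = 63.5.
Planner sets s_i = Σα_j = 9 for every i, so S^SO = 3·9 = 27.
W^SO = (Σα)·S^SO − ½·3·(Σα)² = (3/2)·9² = 121.5.
Deadweight loss = W^SO − W^NE = 58.

58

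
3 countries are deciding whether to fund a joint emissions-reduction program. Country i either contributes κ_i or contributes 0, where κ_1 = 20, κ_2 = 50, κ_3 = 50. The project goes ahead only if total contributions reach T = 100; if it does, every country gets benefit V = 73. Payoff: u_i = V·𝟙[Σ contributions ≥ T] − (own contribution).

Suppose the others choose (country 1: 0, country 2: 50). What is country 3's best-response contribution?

Others' total = 50. Contributing 50 brings total to 100 ≥ 100: gain V − κ_3 = 23.
Best response: 50.

50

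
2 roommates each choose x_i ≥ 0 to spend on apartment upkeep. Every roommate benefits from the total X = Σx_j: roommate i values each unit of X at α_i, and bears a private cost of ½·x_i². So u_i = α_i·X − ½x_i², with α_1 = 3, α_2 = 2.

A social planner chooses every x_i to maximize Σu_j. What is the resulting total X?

Planner FOC: ∂(Σu_j)/∂x_i = (Σα_j) − x_i = 0, so x_i^SO = Σα_j = 5 for every i; X^SO = 10.

10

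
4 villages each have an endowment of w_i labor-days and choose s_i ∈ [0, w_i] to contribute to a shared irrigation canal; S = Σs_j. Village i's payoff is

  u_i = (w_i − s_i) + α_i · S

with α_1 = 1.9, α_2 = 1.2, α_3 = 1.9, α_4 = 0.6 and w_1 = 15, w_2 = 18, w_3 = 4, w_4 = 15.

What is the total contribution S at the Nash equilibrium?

37

∂u_i/∂s_i = α_i − 1, so village i contributes w_i if α_i > 1, else 0.
α_i > 1 for i ∈ {1, 2, 3}; NE contributions (15, 18, 4, 0), S = 37.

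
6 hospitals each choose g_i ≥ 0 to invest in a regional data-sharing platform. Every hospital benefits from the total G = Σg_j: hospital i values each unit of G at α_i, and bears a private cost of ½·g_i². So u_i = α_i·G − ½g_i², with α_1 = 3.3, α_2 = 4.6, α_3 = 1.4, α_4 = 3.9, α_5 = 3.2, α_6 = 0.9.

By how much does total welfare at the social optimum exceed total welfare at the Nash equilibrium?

628.715

Hospital i's FOC: ∂u_i/∂g_i = α_i − g_i = 0, so g_i* = α_i.
NE contributions = (3.3, 4.6, 1.4, 3.9, 3.2, 0.9); G = 17.3.
W^NE = (Σα)·G − ½Σα_i² = 17.3² − ½·60.27 = 269.155.
Planner sets g_i = Σα_j = 17.3 for every i, so G^SO = 6·17.3 = 103.8.
W^SO = (Σα)·G^SO − ½·6·(Σα)² = (6/2)·17.3² = 897.87.
Deadweight loss = W^SO − W^NE = 628.715.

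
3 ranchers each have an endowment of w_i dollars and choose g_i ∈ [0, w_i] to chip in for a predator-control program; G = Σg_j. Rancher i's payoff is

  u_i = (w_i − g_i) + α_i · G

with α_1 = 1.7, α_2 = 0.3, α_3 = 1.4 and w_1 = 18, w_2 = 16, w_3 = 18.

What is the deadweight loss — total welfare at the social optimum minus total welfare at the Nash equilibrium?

∂u_i/∂g_i = α_i − 1, so rancher i contributes w_i if α_i > 1, else 0.
α_i > 1 for i ∈ {1, 3}; NE contributions (18, 0, 18), G = 36.
W^NE = Σw_i − G^NE + (Σα_i)·G^NE = 52 + 2.4·36 = 138.4.
Planner: ∂(Σu_j)/∂g_i = Σα_j − 1 = 2.4 > 0, so everyone contributes w_i; G^SO = 52, W^SO = 52 + 2.4·52 = 176.8.
Deadweight loss = 38.4.

38.4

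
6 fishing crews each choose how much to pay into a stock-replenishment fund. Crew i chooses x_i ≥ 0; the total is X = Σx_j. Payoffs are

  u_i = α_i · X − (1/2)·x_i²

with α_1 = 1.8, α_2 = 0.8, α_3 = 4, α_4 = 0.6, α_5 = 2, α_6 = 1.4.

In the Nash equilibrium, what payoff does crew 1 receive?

17.46

Crew i's FOC: ∂u_i/∂x_i = α_i − x_i = 0, so x_i* = α_i.
NE contributions = (1.8, 0.8, 4, 0.6, 2, 1.4); X = 10.6.
u_1 = α_1·X − ½·(x_1)² = 1.8·10.6 − ½·1.8² = 17.46.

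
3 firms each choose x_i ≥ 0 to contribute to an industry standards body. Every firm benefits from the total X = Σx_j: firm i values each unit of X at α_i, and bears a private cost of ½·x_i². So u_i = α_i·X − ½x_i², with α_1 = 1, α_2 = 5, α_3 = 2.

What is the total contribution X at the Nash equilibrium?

Firm i's FOC: ∂u_i/∂x_i = α_i − x_i = 0, so x_i* = α_i.
NE contributions = (1, 5, 2); X = 8.

8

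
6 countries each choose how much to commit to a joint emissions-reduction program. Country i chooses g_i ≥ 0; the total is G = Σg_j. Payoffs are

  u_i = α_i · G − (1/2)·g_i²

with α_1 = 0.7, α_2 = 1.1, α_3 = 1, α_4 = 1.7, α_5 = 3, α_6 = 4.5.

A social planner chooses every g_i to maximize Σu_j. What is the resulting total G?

Planner FOC: ∂(Σu_j)/∂g_i = (Σα_j) − g_i = 0, so g_i^SO = Σα_j = 12 for every i; G^SO = 72.

72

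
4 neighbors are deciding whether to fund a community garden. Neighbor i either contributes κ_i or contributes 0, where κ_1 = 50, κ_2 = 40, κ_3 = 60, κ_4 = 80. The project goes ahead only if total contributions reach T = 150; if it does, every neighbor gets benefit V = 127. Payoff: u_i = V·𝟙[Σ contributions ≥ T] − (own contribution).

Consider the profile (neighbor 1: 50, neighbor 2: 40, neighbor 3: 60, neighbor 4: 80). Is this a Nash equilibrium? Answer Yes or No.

Total = 230 ≥ 150: provided.
Neighbor 1 (pledges 50, payoff 77): dropping to 0 → total 180, payoff 127. Profitable deviation.

No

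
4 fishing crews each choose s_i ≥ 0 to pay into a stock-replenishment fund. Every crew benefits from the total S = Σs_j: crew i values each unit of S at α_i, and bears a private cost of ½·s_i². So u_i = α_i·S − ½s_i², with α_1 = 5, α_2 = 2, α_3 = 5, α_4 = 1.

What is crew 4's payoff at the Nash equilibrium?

12.5

Crew i's FOC: ∂u_i/∂s_i = α_i − s_i = 0, so s_i* = α_i.
NE contributions = (5, 2, 5, 1); S = 13.
u_4 = α_4·S − ½·(s_4)² = 1·13 − ½·1² = 12.5.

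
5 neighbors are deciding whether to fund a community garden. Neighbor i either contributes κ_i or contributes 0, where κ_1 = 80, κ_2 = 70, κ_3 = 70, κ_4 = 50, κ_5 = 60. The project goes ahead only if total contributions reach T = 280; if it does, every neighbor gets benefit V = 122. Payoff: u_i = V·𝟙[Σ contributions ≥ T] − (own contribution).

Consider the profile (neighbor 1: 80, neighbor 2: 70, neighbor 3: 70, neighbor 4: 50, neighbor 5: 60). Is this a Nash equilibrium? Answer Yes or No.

No

Total = 330 ≥ 280: provided.
Neighbor 1 (pledges 80, payoff 42): dropping to 0 → total 250, payoff 0. No gain.
Neighbor 2 (pledges 70, payoff 52): dropping to 0 → total 260, payoff 0. No gain.
Neighbor 3 (pledges 70, payoff 52): dropping to 0 → total 260, payoff 0. No gain.
Neighbor 4 (pledges 50, payoff 72): dropping to 0 → total 280, payoff 122. Profitable deviation.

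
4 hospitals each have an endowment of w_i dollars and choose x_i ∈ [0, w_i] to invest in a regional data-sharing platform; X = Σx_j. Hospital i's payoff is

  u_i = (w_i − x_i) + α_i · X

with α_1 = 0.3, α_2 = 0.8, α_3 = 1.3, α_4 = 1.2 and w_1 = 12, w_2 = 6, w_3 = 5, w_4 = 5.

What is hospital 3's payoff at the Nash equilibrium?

13

∂u_i/∂x_i = α_i − 1, so hospital i contributes w_i if α_i > 1, else 0.
α_i > 1 for i ∈ {3, 4}; NE contributions (0, 0, 5, 5), X = 10.
u_3 = (5 − 5) + 1.3·10 = 13.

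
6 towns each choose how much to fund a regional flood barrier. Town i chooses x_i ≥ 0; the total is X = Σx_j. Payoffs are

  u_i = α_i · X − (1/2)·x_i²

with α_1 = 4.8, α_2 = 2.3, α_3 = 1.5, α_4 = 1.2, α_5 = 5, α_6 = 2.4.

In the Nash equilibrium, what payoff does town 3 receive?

Town i's FOC: ∂u_i/∂x_i = α_i − x_i = 0, so x_i* = α_i.
NE contributions = (4.8, 2.3, 1.5, 1.2, 5, 2.4); X = 17.2.
u_3 = α_3·X − ½·(x_3)² = 1.5·17.2 − ½·1.5² = 24.675.

24.675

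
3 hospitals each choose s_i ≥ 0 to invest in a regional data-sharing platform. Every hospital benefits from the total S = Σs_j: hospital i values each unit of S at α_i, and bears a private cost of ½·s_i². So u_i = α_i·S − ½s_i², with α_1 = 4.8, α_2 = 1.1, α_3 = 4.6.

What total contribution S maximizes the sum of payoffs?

31.5

Planner FOC: ∂(Σu_j)/∂s_i = (Σα_j) − s_i = 0, so s_i^SO = Σα_j = 10.5 for every i; S^SO = 31.5.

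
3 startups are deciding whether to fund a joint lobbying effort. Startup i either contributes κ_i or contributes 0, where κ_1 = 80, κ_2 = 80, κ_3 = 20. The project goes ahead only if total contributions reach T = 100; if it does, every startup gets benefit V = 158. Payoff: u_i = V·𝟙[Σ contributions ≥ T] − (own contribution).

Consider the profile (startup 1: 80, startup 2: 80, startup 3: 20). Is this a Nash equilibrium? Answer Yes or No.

Total = 180 ≥ 100: provided.
Startup 1 (pledges 80, payoff 78): dropping to 0 → total 100, payoff 158. Profitable deviation.

No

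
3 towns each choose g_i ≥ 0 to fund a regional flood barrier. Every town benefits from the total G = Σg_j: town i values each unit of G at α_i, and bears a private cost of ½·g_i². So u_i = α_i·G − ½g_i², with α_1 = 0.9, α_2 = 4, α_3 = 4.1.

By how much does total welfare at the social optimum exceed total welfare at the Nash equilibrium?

57.31

Town i's FOC: ∂u_i/∂g_i = α_i − g_i = 0, so g_i* = α_i.
NE contributions = (0.9, 4, 4.1); G = 9.
W^NE = (Σα)·G − ½Σα_i² = 9² − ½·33.62 = 64.19.
Planner sets g_i = Σα_j = 9 for every i, so G^SO = 3·9 = 27.
W^SO = (Σα)·G^SO − ½·3·(Σα)² = (3/2)·9² = 121.5.
Deadweight loss = W^SO − W^NE = 57.31.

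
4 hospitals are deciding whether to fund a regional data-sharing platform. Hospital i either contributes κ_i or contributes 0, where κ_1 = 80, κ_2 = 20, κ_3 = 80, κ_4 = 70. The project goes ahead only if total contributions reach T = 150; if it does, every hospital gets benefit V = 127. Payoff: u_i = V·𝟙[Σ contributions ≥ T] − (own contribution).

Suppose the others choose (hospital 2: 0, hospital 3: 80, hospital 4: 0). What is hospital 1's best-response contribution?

Others' total = 80. Contributing 80 brings total to 160 ≥ 150: gain V − κ_1 = 47.
Best response: 80.

80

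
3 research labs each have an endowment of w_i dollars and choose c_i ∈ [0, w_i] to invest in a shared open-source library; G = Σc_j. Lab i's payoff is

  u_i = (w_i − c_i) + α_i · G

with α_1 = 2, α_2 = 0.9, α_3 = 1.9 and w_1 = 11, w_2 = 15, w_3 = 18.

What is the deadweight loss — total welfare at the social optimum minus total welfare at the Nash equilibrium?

∂u_i/∂c_i = α_i − 1, so lab i contributes w_i if α_i > 1, else 0.
α_i > 1 for i ∈ {1, 3}; NE contributions (11, 0, 18), G = 29.
W^NE = Σw_i − G^NE + (Σα_i)·G^NE = 44 + 3.8·29 = 154.2.
Planner: ∂(Σu_j)/∂c_i = Σα_j − 1 = 3.8 > 0, so everyone contributes w_i; G^SO = 44, W^SO = 44 + 3.8·44 = 211.2.
Deadweight loss = 57.

57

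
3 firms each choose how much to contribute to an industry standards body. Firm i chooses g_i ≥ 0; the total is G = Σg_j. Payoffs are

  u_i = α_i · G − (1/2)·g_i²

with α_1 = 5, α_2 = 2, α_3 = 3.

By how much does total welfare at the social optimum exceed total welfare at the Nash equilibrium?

69

Firm i's FOC: ∂u_i/∂g_i = α_i − g_i = 0, so g_i* = α_i.
NE contributions = (5, 2, 3); G = 10.
W^NE = (Σα)·G − ½Σα_i² = 10² − ½·38 = 81.
Planner sets g_i = Σα_j = 10 for every i, so G^SO = 3·10 = 30.
W^SO = (Σα)·G^SO − ½·3·(Σα)² = (3/2)·10² = 150.
Deadweight loss = W^SO − W^NE = 69.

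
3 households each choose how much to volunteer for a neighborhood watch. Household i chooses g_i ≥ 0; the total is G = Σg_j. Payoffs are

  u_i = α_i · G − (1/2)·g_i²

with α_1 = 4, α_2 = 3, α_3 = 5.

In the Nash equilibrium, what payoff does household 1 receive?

40

Household i's FOC: ∂u_i/∂g_i = α_i − g_i = 0, so g_i* = α_i.
NE contributions = (4, 3, 5); G = 12.
u_1 = α_1·G − ½·(g_1)² = 4·12 − ½·4² = 40.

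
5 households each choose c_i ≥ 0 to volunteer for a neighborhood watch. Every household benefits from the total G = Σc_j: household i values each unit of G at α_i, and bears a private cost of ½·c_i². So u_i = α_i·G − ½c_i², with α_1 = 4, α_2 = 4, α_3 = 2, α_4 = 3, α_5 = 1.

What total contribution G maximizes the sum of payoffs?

Planner FOC: ∂(Σu_j)/∂c_i = (Σα_j) − c_i = 0, so c_i^SO = Σα_j = 14 for every i; G^SO = 70.

70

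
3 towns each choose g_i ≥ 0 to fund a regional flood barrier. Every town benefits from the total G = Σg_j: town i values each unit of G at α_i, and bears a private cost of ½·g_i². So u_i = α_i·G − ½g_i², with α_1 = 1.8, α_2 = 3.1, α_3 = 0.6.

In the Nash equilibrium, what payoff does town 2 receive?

12.245

Town i's FOC: ∂u_i/∂g_i = α_i − g_i = 0, so g_i* = α_i.
NE contributions = (1.8, 3.1, 0.6); G = 5.5.
u_2 = α_2·G − ½·(g_2)² = 3.1·5.5 − ½·3.1² = 12.245.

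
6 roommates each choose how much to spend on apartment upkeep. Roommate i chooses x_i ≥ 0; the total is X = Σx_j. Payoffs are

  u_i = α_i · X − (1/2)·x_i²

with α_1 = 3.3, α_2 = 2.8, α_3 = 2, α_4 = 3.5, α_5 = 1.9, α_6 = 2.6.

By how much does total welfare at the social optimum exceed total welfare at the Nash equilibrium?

541.095

Roommate i's FOC: ∂u_i/∂x_i = α_i − x_i = 0, so x_i* = α_i.
NE contributions = (3.3, 2.8, 2, 3.5, 1.9, 2.6); X = 16.1.
W^NE = (Σα)·X − ½Σα_i² = 16.1² − ½·45.35 = 236.535.
Planner sets x_i = Σα_j = 16.1 for every i, so X^SO = 6·16.1 = 96.6.
W^SO = (Σα)·X^SO − ½·6·(Σα)² = (6/2)·16.1² = 777.63.
Deadweight loss = W^SO − W^NE = 541.095.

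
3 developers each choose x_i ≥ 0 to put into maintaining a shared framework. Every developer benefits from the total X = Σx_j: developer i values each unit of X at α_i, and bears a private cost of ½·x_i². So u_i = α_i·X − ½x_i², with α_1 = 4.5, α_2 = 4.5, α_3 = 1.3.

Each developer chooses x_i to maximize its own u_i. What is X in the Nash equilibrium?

10.3

Developer i's FOC: ∂u_i/∂x_i = α_i − x_i = 0, so x_i* = α_i.
NE contributions = (4.5, 4.5, 1.3); X = 10.3.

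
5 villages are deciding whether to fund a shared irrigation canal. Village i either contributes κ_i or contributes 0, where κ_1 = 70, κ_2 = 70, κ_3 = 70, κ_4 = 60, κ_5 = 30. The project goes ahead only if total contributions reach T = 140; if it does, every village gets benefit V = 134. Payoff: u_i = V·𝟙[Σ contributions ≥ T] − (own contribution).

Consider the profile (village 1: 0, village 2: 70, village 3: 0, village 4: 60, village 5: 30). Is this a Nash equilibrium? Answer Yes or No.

Yes

Total = 160 ≥ 140: provided.
Village 1 (pledges 0, payoff 134): pledging 70 → total 230, payoff 64. No gain.
Village 2 (pledges 70, payoff 64): dropping to 0 → total 90, payoff 0. No gain.
Village 3 (pledges 0, payoff 134): pledging 70 → total 230, payoff 64. No gain.
Village 4 (pledges 60, payoff 74): dropping to 0 → total 100, payoff 0. No gain.
Village 5 (pledges 30, payoff 104): dropping to 0 → total 130, payoff 0. No gain.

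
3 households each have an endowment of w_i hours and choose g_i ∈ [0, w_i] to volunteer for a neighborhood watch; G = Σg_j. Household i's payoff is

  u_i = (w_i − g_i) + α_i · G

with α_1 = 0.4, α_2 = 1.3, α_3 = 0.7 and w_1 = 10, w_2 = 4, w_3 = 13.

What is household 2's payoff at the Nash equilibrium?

5.2

∂u_i/∂g_i = α_i − 1, so household i contributes w_i if α_i > 1, else 0.
α_i > 1 for i ∈ {2}; NE contributions (0, 4, 0), G = 4.
u_2 = (4 − 4) + 1.3·4 = 5.2.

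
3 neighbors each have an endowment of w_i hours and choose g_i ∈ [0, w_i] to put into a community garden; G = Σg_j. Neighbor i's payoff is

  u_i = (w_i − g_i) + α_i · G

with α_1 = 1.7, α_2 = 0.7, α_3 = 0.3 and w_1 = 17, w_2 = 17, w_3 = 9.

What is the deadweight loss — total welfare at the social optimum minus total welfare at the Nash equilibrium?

∂u_i/∂g_i = α_i − 1, so neighbor i contributes w_i if α_i > 1, else 0.
α_i > 1 for i ∈ {1}; NE contributions (17, 0, 0), G = 17.
W^NE = Σw_i − G^NE + (Σα_i)·G^NE = 43 + 1.7·17 = 71.9.
Planner: ∂(Σu_j)/∂g_i = Σα_j − 1 = 1.7 > 0, so everyone contributes w_i; G^SO = 43, W^SO = 43 + 1.7·43 = 116.1.
Deadweight loss = 44.2.

44.2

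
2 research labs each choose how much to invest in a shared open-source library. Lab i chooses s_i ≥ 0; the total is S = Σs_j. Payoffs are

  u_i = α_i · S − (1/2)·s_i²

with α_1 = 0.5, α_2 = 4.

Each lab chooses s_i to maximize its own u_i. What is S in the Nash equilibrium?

Lab i's FOC: ∂u_i/∂s_i = α_i − s_i = 0, so s_i* = α_i.
NE contributions = (0.5, 4); S = 4.5.

4.5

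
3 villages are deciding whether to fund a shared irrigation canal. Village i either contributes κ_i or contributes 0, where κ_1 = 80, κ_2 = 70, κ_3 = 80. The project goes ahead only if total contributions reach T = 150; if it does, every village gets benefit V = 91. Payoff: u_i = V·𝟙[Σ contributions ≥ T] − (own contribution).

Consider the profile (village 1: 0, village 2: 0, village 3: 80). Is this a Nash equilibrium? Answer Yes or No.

No

Total = 80 < 150: not provided.
Village 1 (pledges 0, payoff 0): pledging 80 → total 160, payoff 11. Profitable deviation.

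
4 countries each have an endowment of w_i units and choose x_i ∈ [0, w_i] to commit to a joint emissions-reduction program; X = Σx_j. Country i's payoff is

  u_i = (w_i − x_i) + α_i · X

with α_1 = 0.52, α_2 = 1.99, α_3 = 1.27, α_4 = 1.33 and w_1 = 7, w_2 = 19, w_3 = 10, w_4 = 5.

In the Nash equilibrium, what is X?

34

∂u_i/∂x_i = α_i − 1, so country i contributes w_i if α_i > 1, else 0.
α_i > 1 for i ∈ {2, 3, 4}; NE contributions (0, 19, 10, 5), X = 34.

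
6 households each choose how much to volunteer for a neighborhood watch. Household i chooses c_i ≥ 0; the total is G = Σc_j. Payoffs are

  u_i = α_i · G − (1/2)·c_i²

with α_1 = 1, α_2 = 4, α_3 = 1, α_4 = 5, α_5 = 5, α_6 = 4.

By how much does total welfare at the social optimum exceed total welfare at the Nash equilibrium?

Household i's FOC: ∂u_i/∂c_i = α_i − c_i = 0, so c_i* = α_i.
NE contributions = (1, 4, 1, 5, 5, 4); G = 20.
W^NE = (Σα)·G − ½Σα_i² = 20² − ½·84 = 358.
Planner sets c_i = Σα_j = 20 for every i, so G^SO = 6·20 = 120.
W^SO = (Σα)·G^SO − ½·6·(Σα)² = (6/2)·20² = 1200.
Deadweight loss = W^SO − W^NE = 842.

842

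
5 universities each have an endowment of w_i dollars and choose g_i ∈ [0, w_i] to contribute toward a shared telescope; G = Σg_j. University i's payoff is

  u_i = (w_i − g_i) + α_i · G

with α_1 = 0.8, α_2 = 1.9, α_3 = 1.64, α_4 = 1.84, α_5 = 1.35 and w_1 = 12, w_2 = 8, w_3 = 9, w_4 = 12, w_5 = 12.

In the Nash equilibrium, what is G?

∂u_i/∂g_i = α_i − 1, so university i contributes w_i if α_i > 1, else 0.
α_i > 1 for i ∈ {2, 3, 4, 5}; NE contributions (0, 8, 9, 12, 12), G = 41.

41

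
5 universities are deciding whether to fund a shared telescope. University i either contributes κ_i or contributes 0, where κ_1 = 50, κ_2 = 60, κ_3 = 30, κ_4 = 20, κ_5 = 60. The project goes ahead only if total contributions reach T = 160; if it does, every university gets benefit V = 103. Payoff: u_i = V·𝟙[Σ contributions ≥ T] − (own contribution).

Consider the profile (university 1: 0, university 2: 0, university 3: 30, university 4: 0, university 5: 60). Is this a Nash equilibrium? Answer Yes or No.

No

Total = 90 < 160: not provided.
University 1 (pledges 0, payoff 0): pledging 50 → total 140, payoff -50. No gain.
University 2 (pledges 0, payoff 0): pledging 60 → total 150, payoff -60. No gain.
University 3 (pledges 30, payoff -30): dropping to 0 → total 60, payoff 0. Profitable deviation.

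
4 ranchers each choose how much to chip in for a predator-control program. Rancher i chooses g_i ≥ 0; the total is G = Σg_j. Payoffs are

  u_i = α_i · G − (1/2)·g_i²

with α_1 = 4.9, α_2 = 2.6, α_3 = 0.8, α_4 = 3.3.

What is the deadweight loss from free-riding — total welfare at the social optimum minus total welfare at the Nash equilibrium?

Rancher i's FOC: ∂u_i/∂g_i = α_i − g_i = 0, so g_i* = α_i.
NE contributions = (4.9, 2.6, 0.8, 3.3); G = 11.6.
W^NE = (Σα)·G − ½Σα_i² = 11.6² − ½·42.3 = 113.41.
Planner sets g_i = Σα_j = 11.6 for every i, so G^SO = 4·11.6 = 46.4.
W^SO = (Σα)·G^SO − ½·4·(Σα)² = (4/2)·11.6² = 269.12.
Deadweight loss = W^SO − W^NE = 155.71.

155.71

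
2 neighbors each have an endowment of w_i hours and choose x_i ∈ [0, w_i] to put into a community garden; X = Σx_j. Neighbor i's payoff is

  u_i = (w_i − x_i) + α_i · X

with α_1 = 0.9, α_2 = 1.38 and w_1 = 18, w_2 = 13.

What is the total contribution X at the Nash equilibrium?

13

∂u_i/∂x_i = α_i − 1, so neighbor i contributes w_i if α_i > 1, else 0.
α_i > 1 for i ∈ {2}; NE contributions (0, 13), X = 13.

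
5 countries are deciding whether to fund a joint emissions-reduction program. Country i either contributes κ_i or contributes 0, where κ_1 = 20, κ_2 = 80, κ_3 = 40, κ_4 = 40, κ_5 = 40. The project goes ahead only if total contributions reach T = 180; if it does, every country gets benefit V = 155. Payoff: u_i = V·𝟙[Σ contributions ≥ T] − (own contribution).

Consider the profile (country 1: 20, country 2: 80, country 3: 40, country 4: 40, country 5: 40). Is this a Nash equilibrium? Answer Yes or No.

Total = 220 ≥ 180: provided.
Country 1 (pledges 20, payoff 135): dropping to 0 → total 200, payoff 155. Profitable deviation.

No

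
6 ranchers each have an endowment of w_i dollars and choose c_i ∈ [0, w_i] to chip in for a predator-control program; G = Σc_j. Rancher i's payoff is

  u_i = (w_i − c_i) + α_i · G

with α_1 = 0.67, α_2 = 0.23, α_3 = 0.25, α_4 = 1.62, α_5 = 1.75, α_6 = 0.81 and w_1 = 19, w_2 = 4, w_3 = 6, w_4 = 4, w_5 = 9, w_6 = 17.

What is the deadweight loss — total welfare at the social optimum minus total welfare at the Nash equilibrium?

∂u_i/∂c_i = α_i − 1, so rancher i contributes w_i if α_i > 1, else 0.
α_i > 1 for i ∈ {4, 5}; NE contributions (0, 0, 0, 4, 9, 0), G = 13.
W^NE = Σw_i − G^NE + (Σα_i)·G^NE = 59 + 4.33·13 = 115.29.
Planner: ∂(Σu_j)/∂c_i = Σα_j − 1 = 4.33 > 0, so everyone contributes w_i; G^SO = 59, W^SO = 59 + 4.33·59 = 314.47.
Deadweight loss = 199.18.

199.18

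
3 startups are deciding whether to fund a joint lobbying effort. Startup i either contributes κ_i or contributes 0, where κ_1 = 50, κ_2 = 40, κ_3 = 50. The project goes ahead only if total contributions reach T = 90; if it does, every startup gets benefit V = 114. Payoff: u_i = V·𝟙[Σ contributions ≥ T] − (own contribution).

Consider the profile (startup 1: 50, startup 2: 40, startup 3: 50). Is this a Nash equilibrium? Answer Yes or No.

Total = 140 ≥ 90: provided.
Startup 1 (pledges 50, payoff 64): dropping to 0 → total 90, payoff 114. Profitable deviation.

No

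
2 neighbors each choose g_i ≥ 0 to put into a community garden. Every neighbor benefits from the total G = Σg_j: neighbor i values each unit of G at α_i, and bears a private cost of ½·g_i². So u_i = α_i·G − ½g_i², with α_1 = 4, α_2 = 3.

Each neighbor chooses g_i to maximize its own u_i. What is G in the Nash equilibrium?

7

Neighbor i's FOC: ∂u_i/∂g_i = α_i − g_i = 0, so g_i* = α_i.
NE contributions = (4, 3); G = 7.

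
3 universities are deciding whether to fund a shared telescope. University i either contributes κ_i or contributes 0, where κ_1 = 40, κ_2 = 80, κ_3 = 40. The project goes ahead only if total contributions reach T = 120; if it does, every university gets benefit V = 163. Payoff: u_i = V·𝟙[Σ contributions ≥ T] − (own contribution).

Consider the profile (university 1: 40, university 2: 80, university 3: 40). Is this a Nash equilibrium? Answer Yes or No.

No

Total = 160 ≥ 120: provided.
University 1 (pledges 40, payoff 123): dropping to 0 → total 120, payoff 163. Profitable deviation.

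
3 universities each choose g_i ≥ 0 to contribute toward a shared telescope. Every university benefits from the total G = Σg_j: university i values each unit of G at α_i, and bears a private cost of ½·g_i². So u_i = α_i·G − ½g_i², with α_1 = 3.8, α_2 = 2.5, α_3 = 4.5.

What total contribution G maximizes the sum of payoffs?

Planner FOC: ∂(Σu_j)/∂g_i = (Σα_j) − g_i = 0, so g_i^SO = Σα_j = 10.8 for every i; G^SO = 32.4.

32.4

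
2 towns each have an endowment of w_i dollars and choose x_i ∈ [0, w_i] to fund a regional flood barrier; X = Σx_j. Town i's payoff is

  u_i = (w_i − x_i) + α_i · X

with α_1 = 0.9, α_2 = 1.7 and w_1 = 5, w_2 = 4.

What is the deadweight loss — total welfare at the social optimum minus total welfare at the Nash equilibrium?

∂u_i/∂x_i = α_i − 1, so town i contributes w_i if α_i > 1, else 0.
α_i > 1 for i ∈ {2}; NE contributions (0, 4), X = 4.
W^NE = Σw_i − X^NE + (Σα_i)·X^NE = 9 + 1.6·4 = 15.4.
Planner: ∂(Σu_j)/∂x_i = Σα_j − 1 = 1.6 > 0, so everyone contributes w_i; X^SO = 9, W^SO = 9 + 1.6·9 = 23.4.
Deadweight loss = 8.

8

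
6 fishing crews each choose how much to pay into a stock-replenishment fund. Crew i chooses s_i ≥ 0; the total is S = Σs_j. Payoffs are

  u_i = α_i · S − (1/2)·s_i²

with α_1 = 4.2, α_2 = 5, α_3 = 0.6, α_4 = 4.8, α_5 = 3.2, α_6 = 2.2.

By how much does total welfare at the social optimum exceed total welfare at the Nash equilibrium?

Crew i's FOC: ∂u_i/∂s_i = α_i − s_i = 0, so s_i* = α_i.
NE contributions = (4.2, 5, 0.6, 4.8, 3.2, 2.2); S = 20.
W^NE = (Σα)·S − ½Σα_i² = 20² − ½·81.12 = 359.44.
Planner sets s_i = Σα_j = 20 for every i, so S^SO = 6·20 = 120.
W^SO = (Σα)·S^SO − ½·6·(Σα)² = (6/2)·20² = 1200.
Deadweight loss = W^SO − W^NE = 840.56.

840.56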